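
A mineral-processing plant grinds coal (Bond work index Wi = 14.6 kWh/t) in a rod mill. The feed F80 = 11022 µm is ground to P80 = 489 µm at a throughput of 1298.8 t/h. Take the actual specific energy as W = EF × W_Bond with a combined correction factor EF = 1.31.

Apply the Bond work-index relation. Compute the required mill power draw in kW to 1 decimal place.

Bond:  W = 10 Wi (1/√P − 1/√F)
W = 10·14.6·(1/√489 − 1/√11022) = 10·14.6·(0.035696) = 5.2117 kWh/t
W_actual = 1.31 × 5.2117 = 6.8273 kWh/t
P = W·T = 6.8273·1298.8 = 8867.3 kW

P = 8867.3 kW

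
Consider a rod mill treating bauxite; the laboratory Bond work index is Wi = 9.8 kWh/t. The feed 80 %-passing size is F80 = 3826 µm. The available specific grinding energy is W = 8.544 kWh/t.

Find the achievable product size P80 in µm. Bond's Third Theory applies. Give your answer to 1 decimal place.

P80 = 93.6 µm

W_Bond = 10·Wi·(1/√P₈₀ − 1/√F₈₀)
P80^-0.5 = F80^-0.5 + W/(10 Wi)
  = 8.5440/(10·9.8) + 1/√3826 = 0.087184 + 0.016167 = 0.103351
P80 = (1/0.103351)² = 9.6758² = 93.62 µm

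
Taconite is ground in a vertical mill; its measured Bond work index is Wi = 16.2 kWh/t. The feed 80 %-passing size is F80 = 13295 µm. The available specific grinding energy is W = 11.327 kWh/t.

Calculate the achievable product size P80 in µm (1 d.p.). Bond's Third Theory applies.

W = 10·Wi·(P80^(-½) − F80^(-½))
P80^(−½) = W/(10 Wi) + F80^(−½)
  = 11.3270/(10·16.2) + 1/√13295 = 0.069920 + 0.008673 = 0.078592
P80 = (1/0.078592)² = 12.7239² = 161.90 µm

P80 = 161.9 µm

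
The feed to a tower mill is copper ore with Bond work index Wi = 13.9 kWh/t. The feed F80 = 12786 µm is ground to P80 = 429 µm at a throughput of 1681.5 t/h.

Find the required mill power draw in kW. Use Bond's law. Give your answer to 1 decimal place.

P = 9217.5 kW

W_Bond = 10·Wi·(1/√P₈₀ − 1/√F₈₀)
W = 10·13.9·(1/√429 − 1/√12786) = 10·13.9·(0.039437) = 5.4817 kWh/t
Power = W × throughput = 5.4817 kWh/t × 1681.5 t/h = 9217.5 kW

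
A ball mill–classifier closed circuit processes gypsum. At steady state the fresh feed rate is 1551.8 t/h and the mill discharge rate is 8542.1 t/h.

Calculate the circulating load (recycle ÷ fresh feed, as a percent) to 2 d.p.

CL = 450.46 %

M = F + R at steady state, so:
R = M − F = 8542.1 − 1551.8 = 6990.3 t/h
CL = 100·R/F = 100·6990.3/1551.8 = 450.46 %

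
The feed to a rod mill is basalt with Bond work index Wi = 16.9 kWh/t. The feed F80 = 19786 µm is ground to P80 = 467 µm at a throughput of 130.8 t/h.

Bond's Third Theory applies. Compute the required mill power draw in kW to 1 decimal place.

P = 865.8 kW

W = 10·Wi·[P80^(−½) − F80^(−½)]
W = 10·16.9·(1/√467 − 1/√19786) = 10·16.9·(0.039165) = 6.6189 kWh/t
Power = W × throughput = 6.6189 kWh/t × 130.8 t/h = 865.8 kW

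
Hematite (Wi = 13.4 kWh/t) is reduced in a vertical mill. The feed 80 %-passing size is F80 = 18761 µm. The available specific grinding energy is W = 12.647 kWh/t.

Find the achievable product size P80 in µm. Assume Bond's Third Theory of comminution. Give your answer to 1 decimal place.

P80 = 96.7 µm

W = 10 Wi (1/√P80 − 1/√F80)  [Bond]
1/√P80 = 1/√F80 + W/(10·Wi)
  = 12.6470/(10·13.4) + 1/√18761 = 0.094381 + 0.007301 = 0.101681
P80 = (1/0.101681)² = 9.8346² = 96.72 µm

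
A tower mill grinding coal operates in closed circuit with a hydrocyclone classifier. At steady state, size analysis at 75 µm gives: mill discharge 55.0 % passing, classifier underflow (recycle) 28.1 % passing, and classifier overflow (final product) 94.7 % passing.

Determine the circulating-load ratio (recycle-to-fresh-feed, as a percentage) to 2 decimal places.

Let r = R/F. Size balance at 75 µm:
(1+r)d = ru + o → r = (o−d)/(d−u)
r = (94.7 − 55.0)/(55.0 − 28.1) = 39.7/26.9 = 1.4758
CL = 100·r = 147.58 %

CL = 147.58 %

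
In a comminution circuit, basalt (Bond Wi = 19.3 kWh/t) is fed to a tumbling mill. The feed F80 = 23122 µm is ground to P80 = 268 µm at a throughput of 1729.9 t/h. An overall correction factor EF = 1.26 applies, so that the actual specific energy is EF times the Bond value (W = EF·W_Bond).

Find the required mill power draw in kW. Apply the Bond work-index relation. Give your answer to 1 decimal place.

P = 22930.4 kW

W = 10 Wi (1/√P80 − 1/√F80)  [Bond]
W = 10·19.3·(1/√268 − 1/√23122) = 10·19.3·(0.054508) = 10.5201 kWh/t
Corrected W = EF·W_Bond = 1.26·10.5201 = 13.2553 kWh/t
P = W·T = 13.2553·1729.9 = 22930.4 kW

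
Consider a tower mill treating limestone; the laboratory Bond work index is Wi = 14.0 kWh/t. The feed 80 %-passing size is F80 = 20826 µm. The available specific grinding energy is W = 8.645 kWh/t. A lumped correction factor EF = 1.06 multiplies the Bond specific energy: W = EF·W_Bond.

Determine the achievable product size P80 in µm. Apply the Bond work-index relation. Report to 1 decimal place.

Bond: W = 10·Wi·(1/√P80 − 1/√F80)
W_Bond = W / EF = 8.645 / 1.06 = 8.1557 kWh/t
1/√P80 = 1/√F80 + W_Bond/(10·Wi)
  = 8.1557/(10·14.0) + 1/√20826 = 0.058255 + 0.006929 = 0.065184
P80 = (1/0.065184)² = 15.3412² = 235.35 µm

P80 = 235.4 µm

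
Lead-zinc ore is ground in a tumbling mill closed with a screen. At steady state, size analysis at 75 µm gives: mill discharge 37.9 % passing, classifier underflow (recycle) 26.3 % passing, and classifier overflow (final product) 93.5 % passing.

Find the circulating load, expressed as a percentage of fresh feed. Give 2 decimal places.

Two-product formula at 75 µm:
d + r·d = r·u + o → r(d−u) = o−d
r = (93.5 − 37.9)/(37.9 − 26.3) = 55.6/11.6 = 4.7931
CL = 100·r = 479.31 %

CL = 479.31 %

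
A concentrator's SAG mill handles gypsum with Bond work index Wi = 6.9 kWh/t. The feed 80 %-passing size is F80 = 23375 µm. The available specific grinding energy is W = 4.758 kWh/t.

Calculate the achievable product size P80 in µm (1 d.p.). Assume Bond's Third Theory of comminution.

P80 = 175.4 µm

W = 10 Wi (P80^-0.5 − F80^-0.5)
⇒ 1/√P80 = W/(10 Wi) + 1/√F80
  = 4.7580/(10·6.9) + 1/√23375 = 0.068957 + 0.006541 = 0.075497
P80 = (1/0.075497)² = 13.2455² = 175.44 µm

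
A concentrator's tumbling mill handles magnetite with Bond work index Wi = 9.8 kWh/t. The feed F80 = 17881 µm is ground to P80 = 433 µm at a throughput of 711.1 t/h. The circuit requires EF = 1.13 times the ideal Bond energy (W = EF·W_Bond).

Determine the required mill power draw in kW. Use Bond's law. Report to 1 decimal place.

P = 3195.5 kW

W = 10 Wi (1/√P80 − 1/√F80)  [Bond]
W = 10·9.8·(1/√433 − 1/√17881) = 10·9.8·(0.040579) = 3.9767 kWh/t
Corrected W = EF·W_Bond = 1.13·3.9767 = 4.4937 kWh/t
P_mill = W·ṁ = 4.4937·711.1 = 3195.5 kW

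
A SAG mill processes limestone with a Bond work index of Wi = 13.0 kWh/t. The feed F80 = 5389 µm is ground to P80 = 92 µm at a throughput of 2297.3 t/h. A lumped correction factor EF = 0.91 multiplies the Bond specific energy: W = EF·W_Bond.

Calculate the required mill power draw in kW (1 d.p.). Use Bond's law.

W = 10 Wi / √P80 − 10 Wi / √F80
W = 10·13.0·(1/√92 − 1/√5389) = 10·13.0·(0.090635) = 11.7826 kWh/t
Apply correction: 11.7826 × 0.91 = 10.7221 kWh/t
Power = W × throughput = 10.7221 kWh/t × 2297.3 t/h = 24631.9 kW

P = 24631.9 kW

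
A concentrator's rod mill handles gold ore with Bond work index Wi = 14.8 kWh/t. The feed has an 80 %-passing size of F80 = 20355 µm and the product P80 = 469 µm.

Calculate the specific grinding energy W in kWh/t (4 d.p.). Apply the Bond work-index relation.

W = 10·Wi·[P80^(−½) − F80^(−½)]
1/√469 = 0.046176;  1/√20355 = 0.007009
W = 10·14.8·(0.046176 − 0.007009) = 5.7967 kWh/t

W = 5.7967 kWh/t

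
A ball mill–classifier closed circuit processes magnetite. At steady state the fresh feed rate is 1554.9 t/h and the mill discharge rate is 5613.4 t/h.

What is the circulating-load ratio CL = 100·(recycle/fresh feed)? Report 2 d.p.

M = F + R at steady state, so:
R = M − F = 5613.4 − 1554.9 = 4058.5 t/h
CL = 100·R/F = 100·4058.5/1554.9 = 261.01 %

CL = 261.01 %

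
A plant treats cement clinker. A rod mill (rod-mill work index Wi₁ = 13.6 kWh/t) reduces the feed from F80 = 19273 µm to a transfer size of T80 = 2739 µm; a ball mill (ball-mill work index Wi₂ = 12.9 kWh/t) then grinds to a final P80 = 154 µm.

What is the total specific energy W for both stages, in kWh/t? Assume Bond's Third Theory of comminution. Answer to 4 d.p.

Bond:  W = 10 Wi (1/√P − 1/√F)
Stage 1 (19273→2739 µm, Wi₁=13.6): W₁ = 10·13.6·(0.019108 − 0.007203) = 1.6190 kWh/t
Stage 2 (2739→154 µm, Wi₂=12.9): W₂ = 10·12.9·(0.080582 − 0.019108) = 7.9302 kWh/t
W = W₁ + W₂ = 1.6190 + 7.9302 = 9.5492 kWh/t

W = 9.5492 kWh/t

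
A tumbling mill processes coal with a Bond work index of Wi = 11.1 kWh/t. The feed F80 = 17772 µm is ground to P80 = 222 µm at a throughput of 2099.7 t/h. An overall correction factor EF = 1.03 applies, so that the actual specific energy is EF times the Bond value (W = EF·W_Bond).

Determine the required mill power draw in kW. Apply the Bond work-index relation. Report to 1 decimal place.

P = 14311.0 kW

Bond: W = 10·Wi·(1/√P80 − 1/√F80)
W = 10·11.1·(1/√222 − 1/√17772) = 10·11.1·(0.059614) = 6.6172 kWh/t
W_actual = 1.03 × 6.6172 = 6.8157 kWh/t
P_mill = W·ṁ = 6.8157·2099.7 = 14311.0 kW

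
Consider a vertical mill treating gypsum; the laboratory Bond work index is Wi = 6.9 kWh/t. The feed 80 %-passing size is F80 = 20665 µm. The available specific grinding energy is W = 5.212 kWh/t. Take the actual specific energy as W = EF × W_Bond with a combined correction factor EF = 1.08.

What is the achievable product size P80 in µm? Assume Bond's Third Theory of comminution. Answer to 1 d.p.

P80 = 169.1 µm

W = 10 Wi (P80^-0.5 − F80^-0.5)
W_Bond = W / EF = 5.212 / 1.08 = 4.8259 kWh/t
⇒ 1/√P80 = W_Bond/(10·Wi) + 1/√F80
  = 4.8259/(10·6.9) + 1/√20665 = 0.069941 + 0.006956 = 0.076897
P80 = (1/0.076897)² = 13.0044² = 169.11 µm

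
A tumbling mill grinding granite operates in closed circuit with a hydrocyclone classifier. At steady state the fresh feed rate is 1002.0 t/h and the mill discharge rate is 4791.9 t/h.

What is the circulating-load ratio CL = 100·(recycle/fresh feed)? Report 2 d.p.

Mill node: discharge = fresh + recycle.
R = M − F = 4791.9 − 1002.0 = 3789.9 t/h
CL = 100·R/F = 100·3789.9/1002.0 = 378.23 %

CL = 378.23 %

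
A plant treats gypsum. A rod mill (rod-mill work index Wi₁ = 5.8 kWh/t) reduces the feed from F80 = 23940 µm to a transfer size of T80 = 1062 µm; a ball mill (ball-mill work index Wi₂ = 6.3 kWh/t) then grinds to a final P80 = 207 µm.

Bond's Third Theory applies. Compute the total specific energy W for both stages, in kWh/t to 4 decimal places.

W = 10 Wi (1/√P80 − 1/√F80)  [Bond]
Stage 1 (23940→1062 µm, Wi₁=5.8): W₁ = 10·5.8·(0.030686 − 0.006463) = 1.4049 kWh/t
Stage 2 (1062→207 µm, Wi₂=6.3): W₂ = 10·6.3·(0.069505 − 0.030686) = 2.4456 kWh/t
W = W₁ + W₂ = 1.4049 + 2.4456 = 3.8505 kWh/t

W = 3.8505 kWh/t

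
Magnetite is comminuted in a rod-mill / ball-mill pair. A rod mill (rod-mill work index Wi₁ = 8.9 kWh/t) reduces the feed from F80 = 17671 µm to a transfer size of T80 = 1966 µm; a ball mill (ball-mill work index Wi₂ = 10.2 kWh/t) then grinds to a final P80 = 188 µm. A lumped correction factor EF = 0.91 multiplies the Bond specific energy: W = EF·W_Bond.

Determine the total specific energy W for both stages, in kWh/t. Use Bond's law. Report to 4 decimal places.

W_Bond = 10·Wi·(1/√P₈₀ − 1/√F₈₀)
Stage 1 (17671→1966 µm, Wi₁=8.9): W₁ = 10·8.9·(0.022553 − 0.007523) = 1.3377 kWh/t
Stage 2 (1966→188 µm, Wi₂=10.2): W₂ = 10·10.2·(0.072932 − 0.022553) = 5.1387 kWh/t
W = W₁ + W₂ = 1.3377 + 5.1387 = 6.4764 kWh/t
Apply correction: 6.4764 × 0.91 = 5.8935 kWh/t

W = 5.8935 kWh/t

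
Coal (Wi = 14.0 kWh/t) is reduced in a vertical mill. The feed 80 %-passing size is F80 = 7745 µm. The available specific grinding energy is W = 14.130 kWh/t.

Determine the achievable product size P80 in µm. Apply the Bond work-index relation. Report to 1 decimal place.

W = 10·Wi·[P80^(−½) − F80^(−½)]
⇒ 1/√P80 = W/(10 Wi) + 1/√F80
  = 14.1300/(10·14.0) + 1/√7745 = 0.100929 + 0.011363 = 0.112291
P80 = (1/0.112291)² = 8.9054² = 79.31 µm

P80 = 79.3 µm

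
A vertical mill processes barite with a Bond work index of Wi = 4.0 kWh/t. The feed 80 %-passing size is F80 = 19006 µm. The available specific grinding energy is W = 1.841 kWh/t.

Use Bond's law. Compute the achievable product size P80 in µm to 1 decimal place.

P80 = 352.3 µm

W = 10·Wi·(P80^(-½) − F80^(-½))
P80^(−½) = W/(10 Wi) + F80^(−½)
  = 1.8410/(10·4.0) + 1/√19006 = 0.046025 + 0.007254 = 0.053279
P80 = (1/0.053279)² = 18.7693² = 352.28 µm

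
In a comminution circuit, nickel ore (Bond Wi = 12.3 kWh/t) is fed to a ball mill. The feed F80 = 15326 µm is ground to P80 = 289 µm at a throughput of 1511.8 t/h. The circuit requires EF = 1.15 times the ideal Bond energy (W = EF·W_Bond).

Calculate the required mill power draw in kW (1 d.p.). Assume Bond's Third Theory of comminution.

P = 10851.7 kW

W_Bond = 10·Wi·(1/√P₈₀ − 1/√F₈₀)
W = 10·12.3·(1/√289 − 1/√15326) = 10·12.3·(0.050746) = 6.2417 kWh/t
W_actual = 1.15 × 6.2417 = 7.1780 kWh/t
P_mill = W·ṁ = 7.1780·1511.8 = 10851.7 kW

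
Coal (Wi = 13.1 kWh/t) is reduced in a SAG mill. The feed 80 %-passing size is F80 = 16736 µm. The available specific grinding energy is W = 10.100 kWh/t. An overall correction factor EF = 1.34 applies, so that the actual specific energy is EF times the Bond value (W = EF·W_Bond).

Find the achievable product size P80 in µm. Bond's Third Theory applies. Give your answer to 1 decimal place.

W_Bond = 10·Wi·(1/√P₈₀ − 1/√F₈₀)
W_Bond = W / EF = 10.100 / 1.34 = 7.5373 kWh/t
1/√P80 = 1/√F80 + W_Bond/(10·Wi)
  = 7.5373/(10·13.1) + 1/√16736 = 0.057537 + 0.007730 = 0.065267
P80 = (1/0.065267)² = 15.3218² = 234.76 µm

P80 = 234.8 µm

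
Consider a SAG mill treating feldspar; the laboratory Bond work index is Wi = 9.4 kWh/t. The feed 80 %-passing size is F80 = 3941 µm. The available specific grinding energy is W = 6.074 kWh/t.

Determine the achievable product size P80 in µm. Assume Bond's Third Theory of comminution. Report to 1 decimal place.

W = 10 Wi / √P80 − 10 Wi / √F80
⇒ 1/√P80 = W/(10·Wi) + 1/√F80
  = 6.0740/(10·9.4) + 1/√3941 = 0.064617 + 0.015929 = 0.080546
P80 = (1/0.080546)² = 12.4152² = 154.14 µm

P80 = 154.1 µm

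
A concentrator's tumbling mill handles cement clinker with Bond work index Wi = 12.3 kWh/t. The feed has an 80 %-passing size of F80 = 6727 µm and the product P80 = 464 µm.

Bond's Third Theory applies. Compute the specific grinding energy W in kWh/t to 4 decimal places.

W_Bond = 10·Wi·(1/√P₈₀ − 1/√F₈₀)
1/√464 = 0.046424;  1/√6727 = 0.012192
W = 10·12.3·(0.046424 − 0.012192) = 4.2105 kWh/t

W = 4.2105 kWh/t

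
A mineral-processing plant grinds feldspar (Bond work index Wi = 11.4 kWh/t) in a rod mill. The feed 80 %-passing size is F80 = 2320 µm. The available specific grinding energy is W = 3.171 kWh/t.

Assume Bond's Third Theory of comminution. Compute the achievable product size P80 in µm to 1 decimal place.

Bond: W = 10·Wi·(1/√P80 − 1/√F80)
⇒ 1/√P80 = W/(10·Wi) + 1/√F80
  = 3.1710/(10·11.4) + 1/√2320 = 0.027816 + 0.020761 = 0.048577
P80 = (1/0.048577)² = 20.5858² = 423.78 µm

P80 = 423.8 µm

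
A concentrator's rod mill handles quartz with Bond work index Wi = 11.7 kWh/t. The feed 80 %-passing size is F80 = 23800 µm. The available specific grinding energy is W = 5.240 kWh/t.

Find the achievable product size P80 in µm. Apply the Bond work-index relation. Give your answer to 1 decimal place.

W_Bond = 10·Wi·(1/√P₈₀ − 1/√F₈₀)
⇒ 1/√P80 = W/(10·Wi) + 1/√F80
  = 5.2400/(10·11.7) + 1/√23800 = 0.044786 + 0.006482 = 0.051268
P80 = (1/0.051268)² = 19.5052² = 380.45 µm

P80 = 380.5 µm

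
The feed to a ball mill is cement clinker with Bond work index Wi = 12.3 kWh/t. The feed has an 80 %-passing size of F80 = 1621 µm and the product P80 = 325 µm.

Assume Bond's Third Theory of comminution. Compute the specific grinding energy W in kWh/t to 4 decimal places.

W = 3.7678 kWh/t

W = 10·Wi·[P80^(−½) − F80^(−½)]
1/√325 = 0.055470;  1/√1621 = 0.024838
W = 10·12.3·(0.055470 − 0.024838) = 3.7678 kWh/t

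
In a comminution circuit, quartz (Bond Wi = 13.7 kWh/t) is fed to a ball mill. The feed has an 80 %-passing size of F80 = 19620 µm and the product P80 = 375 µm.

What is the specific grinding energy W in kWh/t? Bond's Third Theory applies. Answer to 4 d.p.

W = 6.0966 kWh/t

W = 10 Wi (P80^-0.5 − F80^-0.5)
1/√375 = 0.051640;  1/√19620 = 0.007139
W = 10·13.7·(0.051640 − 0.007139) = 6.0966 kWh/t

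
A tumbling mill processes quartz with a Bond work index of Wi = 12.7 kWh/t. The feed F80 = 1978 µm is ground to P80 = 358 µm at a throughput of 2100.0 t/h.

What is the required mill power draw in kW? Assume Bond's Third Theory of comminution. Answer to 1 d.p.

P = 8098.9 kW

W = 10·Wi·(P80^(-½) − F80^(-½))
W = 10·12.7·(1/√358 − 1/√1978) = 10·12.7·(0.030367) = 3.8566 kWh/t
P = W·T = 3.8566·2100.0 = 8098.9 kW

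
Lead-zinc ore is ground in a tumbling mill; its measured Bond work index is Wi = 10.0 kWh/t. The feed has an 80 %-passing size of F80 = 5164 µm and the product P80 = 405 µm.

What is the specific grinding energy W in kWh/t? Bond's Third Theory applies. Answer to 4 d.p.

Bond:  W = 10 Wi (1/√P − 1/√F)
1/√405 = 0.049690;  1/√5164 = 0.013916
W = 10·10.0·(0.049690 − 0.013916) = 3.5775 kWh/t

W = 3.5775 kWh/t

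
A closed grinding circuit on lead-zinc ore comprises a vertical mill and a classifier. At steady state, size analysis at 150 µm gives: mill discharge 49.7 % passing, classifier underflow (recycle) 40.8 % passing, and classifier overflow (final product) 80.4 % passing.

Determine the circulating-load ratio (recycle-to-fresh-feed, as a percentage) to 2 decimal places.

CL = 344.94 %

Two-product formula at 150 µm:
d + r·d = r·u + o → r(d−u) = o−d
r = (80.4 − 49.7)/(49.7 − 40.8) = 30.7/8.9 = 3.4494
CL = 100·r = 344.94 %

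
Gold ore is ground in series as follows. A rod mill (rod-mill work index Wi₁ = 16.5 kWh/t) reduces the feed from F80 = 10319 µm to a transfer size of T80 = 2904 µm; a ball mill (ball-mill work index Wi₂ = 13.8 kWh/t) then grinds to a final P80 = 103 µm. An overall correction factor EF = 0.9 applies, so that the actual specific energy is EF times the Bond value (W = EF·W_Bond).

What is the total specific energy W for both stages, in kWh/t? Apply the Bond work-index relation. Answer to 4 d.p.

W = 11.2269 kWh/t

Bond:  W = 10 Wi (1/√P − 1/√F)
Stage 1 (10319→2904 µm, Wi₁=16.5): W₁ = 10·16.5·(0.018557 − 0.009844) = 1.4376 kWh/t
Stage 2 (2904→103 µm, Wi₂=13.8): W₂ = 10·13.8·(0.098533 − 0.018557) = 11.0367 kWh/t
W = W₁ + W₂ = 1.4376 + 11.0367 = 12.4743 kWh/t
W_actual = 0.9 × 12.4743 = 11.2269 kWh/t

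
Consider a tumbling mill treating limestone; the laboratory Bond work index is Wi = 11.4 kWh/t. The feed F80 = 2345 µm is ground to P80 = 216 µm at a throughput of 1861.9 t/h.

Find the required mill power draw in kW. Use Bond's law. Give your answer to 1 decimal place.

W = 10·Wi·(P80^(-½) − F80^(-½))
W = 10·11.4·(1/√216 − 1/√2345) = 10·11.4·(0.047391) = 5.4026 kWh/t
P = W·T = 5.4026·1861.9 = 10059.0 kW

P = 10059.0 kW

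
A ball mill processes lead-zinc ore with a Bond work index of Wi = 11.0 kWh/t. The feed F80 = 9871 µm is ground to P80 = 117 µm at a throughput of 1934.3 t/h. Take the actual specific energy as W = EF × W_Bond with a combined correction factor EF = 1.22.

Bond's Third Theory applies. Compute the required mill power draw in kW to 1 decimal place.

P = 21385.7 kW

Bond:  W = 10 Wi (1/√P − 1/√F)
W = 10·11.0·(1/√117 − 1/√9871) = 10·11.0·(0.082385) = 9.0623 kWh/t
W_actual = 1.22 × 9.0623 = 11.0561 kWh/t
Power = W × throughput = 11.0561 kWh/t × 1934.3 t/h = 21385.7 kW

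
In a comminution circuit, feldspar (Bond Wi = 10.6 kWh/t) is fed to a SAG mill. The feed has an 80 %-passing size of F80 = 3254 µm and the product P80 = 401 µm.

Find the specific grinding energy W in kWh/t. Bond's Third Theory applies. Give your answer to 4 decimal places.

W = 10·Wi·[P80^(−½) − F80^(−½)]
1/√401 = 0.049938;  1/√3254 = 0.017530
W = 10·10.6·(0.049938 − 0.017530) = 3.4352 kWh/t

W = 3.4352 kWh/t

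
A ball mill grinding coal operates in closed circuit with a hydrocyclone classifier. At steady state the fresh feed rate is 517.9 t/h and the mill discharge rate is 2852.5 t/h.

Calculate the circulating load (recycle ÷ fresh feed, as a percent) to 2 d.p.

CL = 450.78 %

Mill node: discharge = fresh + recycle.
R = M − F = 2852.5 − 517.9 = 2334.6 t/h
CL = 100·R/F = 100·2334.6/517.9 = 450.78 %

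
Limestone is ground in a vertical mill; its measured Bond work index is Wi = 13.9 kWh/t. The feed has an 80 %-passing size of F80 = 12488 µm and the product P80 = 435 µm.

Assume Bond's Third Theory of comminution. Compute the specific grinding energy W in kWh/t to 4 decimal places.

W_Bond = 10·Wi·(1/√P₈₀ − 1/√F₈₀)
1/√435 = 0.047946;  1/√12488 = 0.008949
W = 10·13.9·(0.047946 − 0.008949) = 5.4207 kWh/t

W = 5.4207 kWh/t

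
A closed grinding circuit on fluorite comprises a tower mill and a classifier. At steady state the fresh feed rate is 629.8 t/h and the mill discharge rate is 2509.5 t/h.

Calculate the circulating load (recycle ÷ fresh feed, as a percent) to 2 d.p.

CL = 298.46 %

M = F + R at steady state, so:
R = M − F = 2509.5 − 629.8 = 1879.7 t/h
CL = 100·R/F = 100·1879.7/629.8 = 298.46 %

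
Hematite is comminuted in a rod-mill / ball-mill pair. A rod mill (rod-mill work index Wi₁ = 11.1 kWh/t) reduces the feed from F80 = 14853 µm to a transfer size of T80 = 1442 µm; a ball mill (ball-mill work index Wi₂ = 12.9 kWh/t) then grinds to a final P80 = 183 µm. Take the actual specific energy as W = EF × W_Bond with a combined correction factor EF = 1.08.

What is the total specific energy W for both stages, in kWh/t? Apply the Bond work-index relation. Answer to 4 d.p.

W = 8.8032 kWh/t

W_Bond = 10·Wi·(1/√P₈₀ − 1/√F₈₀)
Stage 1 (14853→1442 µm, Wi₁=11.1): W₁ = 10·11.1·(0.026334 − 0.008205) = 2.0123 kWh/t
Stage 2 (1442→183 µm, Wi₂=12.9): W₂ = 10·12.9·(0.073922 − 0.026334) = 6.1389 kWh/t
W = W₁ + W₂ = 2.0123 + 6.1389 = 8.1512 kWh/t
W_actual = 1.08 × 8.1512 = 8.8032 kWh/t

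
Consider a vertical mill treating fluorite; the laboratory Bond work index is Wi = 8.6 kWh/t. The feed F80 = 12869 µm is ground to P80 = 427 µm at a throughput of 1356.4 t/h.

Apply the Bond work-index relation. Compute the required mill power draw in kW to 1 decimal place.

Bond: W = 10·Wi·(1/√P80 − 1/√F80)
W = 10·8.6·(1/√427 − 1/√12869) = 10·8.6·(0.039578) = 3.4037 kWh/t
Mill draw = 3.4037 × 1356.4 = 4616.8 kW

P = 4616.8 kW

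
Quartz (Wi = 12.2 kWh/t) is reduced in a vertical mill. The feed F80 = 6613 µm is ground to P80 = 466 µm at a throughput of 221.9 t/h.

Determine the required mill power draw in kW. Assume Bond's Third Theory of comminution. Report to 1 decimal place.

Bond:  W = 10 Wi (1/√P − 1/√F)
W = 10·12.2·(1/√466 − 1/√6613) = 10·12.2·(0.034027) = 4.1513 kWh/t
P = W·T = 4.1513·221.9 = 921.2 kW

P = 921.2 kW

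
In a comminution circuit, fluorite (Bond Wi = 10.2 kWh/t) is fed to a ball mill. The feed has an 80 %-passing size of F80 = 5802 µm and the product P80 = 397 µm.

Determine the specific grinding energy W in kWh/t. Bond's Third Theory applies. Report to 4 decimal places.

W = 10 Wi (1/√P80 − 1/√F80)  [Bond]
1/√397 = 0.050189;  1/√5802 = 0.013128
W = 10·10.2·(0.050189 − 0.013128) = 3.7801 kWh/t

W = 3.7801 kWh/t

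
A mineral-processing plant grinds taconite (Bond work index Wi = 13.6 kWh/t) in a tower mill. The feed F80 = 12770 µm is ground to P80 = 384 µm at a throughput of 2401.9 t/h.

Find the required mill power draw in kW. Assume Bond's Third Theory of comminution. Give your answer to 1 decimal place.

P = 13779.0 kW

Bond: W = 10·Wi·(1/√P80 − 1/√F80)
W = 10·13.6·(1/√384 − 1/√12770) = 10·13.6·(0.042182) = 5.7367 kWh/t
Mill draw = 5.7367 × 2401.9 = 13779.0 kW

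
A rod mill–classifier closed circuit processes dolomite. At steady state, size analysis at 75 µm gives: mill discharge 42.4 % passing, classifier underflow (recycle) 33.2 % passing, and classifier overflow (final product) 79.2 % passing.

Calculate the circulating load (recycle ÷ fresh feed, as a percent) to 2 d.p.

CL = 400.00 %

Classifier node, passing 75 µm:
Fd + Rd = Ru + Fo ⇒ R/F = (o−d)/(d−u)
r = (79.2 − 42.4)/(42.4 − 33.2) = 36.8/9.2 = 4.0000
CL = 100·r = 400.00 %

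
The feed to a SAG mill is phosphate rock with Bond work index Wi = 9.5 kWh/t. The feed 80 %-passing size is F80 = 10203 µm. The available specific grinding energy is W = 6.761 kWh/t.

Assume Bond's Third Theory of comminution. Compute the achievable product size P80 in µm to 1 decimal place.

W = 10·Wi·(P80^(-½) − F80^(-½))
1/√P80 = 1/√F80 + W/(10·Wi)
  = 6.7610/(10·9.5) + 1/√10203 = 0.071168 + 0.009900 = 0.081068
P80 = (1/0.081068)² = 12.3353² = 152.16 µm

P80 = 152.2 µm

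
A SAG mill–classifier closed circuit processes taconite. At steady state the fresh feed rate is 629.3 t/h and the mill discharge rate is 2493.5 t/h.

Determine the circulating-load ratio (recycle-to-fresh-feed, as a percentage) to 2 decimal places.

CL = 296.23 %

Steady state: M = F + R.
R = M − F = 2493.5 − 629.3 = 1864.2 t/h
CL = 100·R/F = 100·1864.2/629.3 = 296.23 %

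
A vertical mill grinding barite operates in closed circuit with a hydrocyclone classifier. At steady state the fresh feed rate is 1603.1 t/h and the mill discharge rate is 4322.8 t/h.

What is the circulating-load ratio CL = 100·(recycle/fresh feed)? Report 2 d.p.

M = F + R at steady state, so:
R = M − F = 4322.8 − 1603.1 = 2719.7 t/h
CL = 100·R/F = 100·2719.7/1603.1 = 169.65 %

CL = 169.65 %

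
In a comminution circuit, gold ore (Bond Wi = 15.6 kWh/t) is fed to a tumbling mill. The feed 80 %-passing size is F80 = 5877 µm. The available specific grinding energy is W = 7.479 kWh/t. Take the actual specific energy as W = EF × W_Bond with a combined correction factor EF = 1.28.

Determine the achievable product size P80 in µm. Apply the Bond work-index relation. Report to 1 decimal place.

P80 = 392.1 µm

W = 10·Wi·(P80^(-½) − F80^(-½))
W_Bond = W / EF = 7.479 / 1.28 = 5.8430 kWh/t
P80^-0.5 = F80^-0.5 + W_Bond/(10 Wi)
  = 5.8430/(10·15.6) + 1/√5877 = 0.037455 + 0.013044 = 0.050499
P80 = (1/0.050499)² = 19.8023² = 392.13 µm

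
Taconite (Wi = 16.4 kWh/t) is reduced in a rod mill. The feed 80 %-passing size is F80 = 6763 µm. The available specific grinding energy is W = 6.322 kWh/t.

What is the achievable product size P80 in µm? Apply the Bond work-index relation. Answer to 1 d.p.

W = 10 Wi (1/√P80 − 1/√F80)  [Bond]
1/√P80 = 1/√F80 + W/(10·Wi)
  = 6.3220/(10·16.4) + 1/√6763 = 0.038549 + 0.012160 = 0.050709
P80 = (1/0.050709)² = 19.7205² = 388.90 µm

P80 = 388.9 µm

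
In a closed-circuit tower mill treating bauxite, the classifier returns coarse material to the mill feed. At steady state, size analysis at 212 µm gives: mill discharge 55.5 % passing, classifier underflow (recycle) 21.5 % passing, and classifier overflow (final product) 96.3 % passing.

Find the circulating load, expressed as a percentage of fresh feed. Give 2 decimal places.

Two-product formula at 212 µm:
(1+r)d = ru + o → r = (o−d)/(d−u)
r = (96.3 − 55.5)/(55.5 − 21.5) = 40.8/34.0 = 1.2000
CL = 100·r = 120.00 %

CL = 120.00 %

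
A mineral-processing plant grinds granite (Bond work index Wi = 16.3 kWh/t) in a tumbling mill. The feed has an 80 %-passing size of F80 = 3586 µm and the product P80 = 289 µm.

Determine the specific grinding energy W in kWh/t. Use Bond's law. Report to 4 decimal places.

W = 10 Wi (1/√P80 − 1/√F80)  [Bond]
1/√289 = 0.058824;  1/√3586 = 0.016699
W = 10·16.3·(0.058824 − 0.016699) = 6.8663 kWh/t

W = 6.8663 kWh/t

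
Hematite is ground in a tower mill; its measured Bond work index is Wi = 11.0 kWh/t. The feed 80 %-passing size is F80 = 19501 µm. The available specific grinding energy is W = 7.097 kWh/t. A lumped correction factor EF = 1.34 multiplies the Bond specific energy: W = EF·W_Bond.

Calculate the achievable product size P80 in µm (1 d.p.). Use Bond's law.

W = 10 Wi (1/√P80 − 1/√F80)  [Bond]
W_Bond = W / EF = 7.097 / 1.34 = 5.2963 kWh/t
⇒ 1/√P80 = W_Bond/(10 Wi) + 1/√F80
  = 5.2963/(10·11.0) + 1/√19501 = 0.048148 + 0.007161 = 0.055309
P80 = (1/0.055309)² = 18.0803² = 326.90 µm

P80 = 326.9 µm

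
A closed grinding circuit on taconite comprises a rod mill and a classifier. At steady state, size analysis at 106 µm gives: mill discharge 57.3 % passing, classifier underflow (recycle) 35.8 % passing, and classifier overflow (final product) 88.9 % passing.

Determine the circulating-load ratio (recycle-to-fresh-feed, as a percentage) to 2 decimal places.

CL = 146.98 %

Classifier node, passing 106 µm:
(1+r)·d = r·u + o ⇒ r = (o−d)/(d−u)
r = (88.9 − 57.3)/(57.3 − 35.8) = 31.6/21.5 = 1.4698
CL = 100·r = 146.98 %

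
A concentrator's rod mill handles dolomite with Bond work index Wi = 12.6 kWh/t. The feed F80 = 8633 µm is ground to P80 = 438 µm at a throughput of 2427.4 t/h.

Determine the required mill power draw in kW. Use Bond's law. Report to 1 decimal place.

P = 11322.4 kW

Bond:  W = 10 Wi (1/√P − 1/√F)
W = 10·12.6·(1/√438 − 1/√8633) = 10·12.6·(0.037019) = 4.6644 kWh/t
P_mill = W·ṁ = 4.6644·2427.4 = 11322.4 kW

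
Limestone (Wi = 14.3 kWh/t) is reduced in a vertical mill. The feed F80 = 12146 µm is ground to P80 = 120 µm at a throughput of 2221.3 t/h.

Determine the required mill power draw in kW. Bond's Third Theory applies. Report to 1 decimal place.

P = 26114.8 kW

W = 10·Wi·[P80^(−½) − F80^(−½)]
W = 10·14.3·(1/√120 − 1/√12146) = 10·14.3·(0.082213) = 11.7565 kWh/t
Power = W × throughput = 11.7565 kWh/t × 2221.3 t/h = 26114.8 kW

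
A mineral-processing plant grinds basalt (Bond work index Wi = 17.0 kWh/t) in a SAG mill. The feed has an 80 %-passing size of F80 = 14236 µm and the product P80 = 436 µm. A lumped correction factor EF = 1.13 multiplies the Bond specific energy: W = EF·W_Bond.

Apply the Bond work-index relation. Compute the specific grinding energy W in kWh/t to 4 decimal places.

W = 7.5899 kWh/t

W = 10 Wi / √P80 − 10 Wi / √F80
1/√436 = 0.047891;  1/√14236 = 0.008381
W = 10·17.0·(0.047891 − 0.008381) = 6.7167 kWh/t
Apply correction: 6.7167 × 1.13 = 7.5899 kWh/t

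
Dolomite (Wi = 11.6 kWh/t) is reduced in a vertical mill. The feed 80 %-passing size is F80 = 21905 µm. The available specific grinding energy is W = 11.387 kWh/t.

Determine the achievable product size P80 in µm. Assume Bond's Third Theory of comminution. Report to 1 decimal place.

P80 = 90.8 µm

Bond:  W = 10 Wi (1/√P − 1/√F)
P80^-0.5 = F80^-0.5 + W/(10 Wi)
  = 11.3870/(10·11.6) + 1/√21905 = 0.098164 + 0.006757 = 0.104920
P80 = (1/0.104920)² = 9.5310² = 90.84 µm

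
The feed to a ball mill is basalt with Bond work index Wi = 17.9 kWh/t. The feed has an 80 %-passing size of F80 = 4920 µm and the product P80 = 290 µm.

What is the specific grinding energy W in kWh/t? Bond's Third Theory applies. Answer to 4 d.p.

W = 10 Wi (1/√P80 − 1/√F80)  [Bond]
1/√290 = 0.058722;  1/√4920 = 0.014257
W = 10·17.9·(0.058722 − 0.014257) = 7.9593 kWh/t

W = 7.9593 kWh/t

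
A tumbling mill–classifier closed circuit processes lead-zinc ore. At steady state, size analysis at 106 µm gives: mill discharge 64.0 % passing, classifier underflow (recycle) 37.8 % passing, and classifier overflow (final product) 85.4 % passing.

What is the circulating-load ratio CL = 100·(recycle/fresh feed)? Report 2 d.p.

CL = 81.68 %

Two-product formula at 106 µm:
Fd + Rd = Ru + Fo ⇒ R/F = (o−d)/(d−u)
r = (85.4 − 64.0)/(64.0 − 37.8) = 21.4/26.2 = 0.8168
CL = 100·r = 81.68 %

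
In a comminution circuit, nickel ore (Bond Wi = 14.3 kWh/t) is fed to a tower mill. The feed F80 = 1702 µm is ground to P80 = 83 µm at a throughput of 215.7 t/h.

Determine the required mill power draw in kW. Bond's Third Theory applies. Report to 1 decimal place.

W = 10·Wi·(P80^(-½) − F80^(-½))
W = 10·14.3·(1/√83 − 1/√1702) = 10·14.3·(0.085525) = 12.2301 kWh/t
Power = W × throughput = 12.2301 kWh/t × 215.7 t/h = 2638.0 kW

P = 2638.0 kW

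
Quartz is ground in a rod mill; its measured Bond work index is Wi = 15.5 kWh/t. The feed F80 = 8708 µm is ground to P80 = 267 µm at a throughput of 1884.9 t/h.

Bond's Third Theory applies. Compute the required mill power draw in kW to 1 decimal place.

P = 14749.0 kW

W_Bond = 10·Wi·(1/√P₈₀ − 1/√F₈₀)
W = 10·15.5·(1/√267 − 1/√8708) = 10·15.5·(0.050483) = 7.8248 kWh/t
P = W·T = 7.8248·1884.9 = 14749.0 kW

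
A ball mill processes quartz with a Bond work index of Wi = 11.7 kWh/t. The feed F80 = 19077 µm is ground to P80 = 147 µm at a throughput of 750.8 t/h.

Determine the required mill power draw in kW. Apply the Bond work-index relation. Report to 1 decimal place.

W = 10·Wi·[P80^(−½) − F80^(−½)]
W = 10·11.7·(1/√147 − 1/√19077) = 10·11.7·(0.075239) = 8.8029 kWh/t
P_mill = W·ṁ = 8.8029·750.8 = 6609.2 kW

P = 6609.2 kW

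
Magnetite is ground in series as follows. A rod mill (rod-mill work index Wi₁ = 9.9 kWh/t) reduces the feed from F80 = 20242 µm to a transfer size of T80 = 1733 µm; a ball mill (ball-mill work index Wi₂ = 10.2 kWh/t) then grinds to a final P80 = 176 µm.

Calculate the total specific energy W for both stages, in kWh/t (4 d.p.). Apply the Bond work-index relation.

W_Bond = 10·Wi·(1/√P₈₀ − 1/√F₈₀)
Stage 1 (20242→1733 µm, Wi₁=9.9): W₁ = 10·9.9·(0.024022 − 0.007029) = 1.6823 kWh/t
Stage 2 (1733→176 µm, Wi₂=10.2): W₂ = 10·10.2·(0.075378 − 0.024022) = 5.2383 kWh/t
W = W₁ + W₂ = 1.6823 + 5.2383 = 6.9206 kWh/t

W = 6.9206 kWh/t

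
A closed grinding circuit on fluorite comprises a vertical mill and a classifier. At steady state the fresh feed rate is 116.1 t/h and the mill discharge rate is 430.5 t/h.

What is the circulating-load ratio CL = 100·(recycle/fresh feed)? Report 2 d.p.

CL = 270.80 %

Mill node: discharge = fresh + recycle.
R = M − F = 430.5 − 116.1 = 314.4 t/h
CL = 100·R/F = 100·314.4/116.1 = 270.80 %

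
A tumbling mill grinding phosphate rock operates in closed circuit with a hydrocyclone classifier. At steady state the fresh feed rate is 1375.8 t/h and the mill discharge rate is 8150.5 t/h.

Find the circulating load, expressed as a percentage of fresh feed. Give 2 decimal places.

Discharge = new feed + return, hence
R = M − F = 8150.5 − 1375.8 = 6774.7 t/h
CL = 100·R/F = 100·6774.7/1375.8 = 492.42 %

CL = 492.42 %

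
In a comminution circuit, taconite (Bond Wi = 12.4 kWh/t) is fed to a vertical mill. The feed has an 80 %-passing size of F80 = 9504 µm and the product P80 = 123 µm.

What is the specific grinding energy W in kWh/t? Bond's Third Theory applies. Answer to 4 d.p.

W = 9.9088 kWh/t

W = 10·Wi·[P80^(−½) − F80^(−½)]
1/√123 = 0.090167;  1/√9504 = 0.010258
W = 10·12.4·(0.090167 − 0.010258) = 9.9088 kWh/t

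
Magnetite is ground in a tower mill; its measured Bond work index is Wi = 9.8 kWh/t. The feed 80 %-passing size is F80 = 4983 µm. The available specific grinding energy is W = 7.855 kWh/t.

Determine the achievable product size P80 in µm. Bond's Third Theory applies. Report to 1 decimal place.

P80 = 112.4 µm

W = 10 Wi (P80^-0.5 − F80^-0.5)
P80^-0.5 = F80^-0.5 + W/(10 Wi)
  = 7.8550/(10·9.8) + 1/√4983 = 0.080153 + 0.014166 = 0.094319
P80 = (1/0.094319)² = 10.6023² = 112.41 µm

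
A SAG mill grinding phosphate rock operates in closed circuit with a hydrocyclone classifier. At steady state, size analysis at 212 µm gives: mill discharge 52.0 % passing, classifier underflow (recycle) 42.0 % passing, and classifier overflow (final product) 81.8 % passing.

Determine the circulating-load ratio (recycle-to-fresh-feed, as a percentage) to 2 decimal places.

CL = 298.00 %

Two-product formula at 212 µm:
(1+r)·d = r·u + o ⇒ r = (o−d)/(d−u)
r = (81.8 − 52.0)/(52.0 − 42.0) = 29.8/10.0 = 2.9800
CL = 100·r = 298.00 %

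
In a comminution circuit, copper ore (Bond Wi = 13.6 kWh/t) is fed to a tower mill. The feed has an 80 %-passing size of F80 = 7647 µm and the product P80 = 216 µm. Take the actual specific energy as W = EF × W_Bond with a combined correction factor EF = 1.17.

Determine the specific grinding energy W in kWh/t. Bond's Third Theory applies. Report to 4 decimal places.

W = 10 Wi (P80^-0.5 − F80^-0.5)
1/√216 = 0.068041;  1/√7647 = 0.011435
W = 10·13.6·(0.068041 − 0.011435) = 7.6984 kWh/t
Corrected W = EF·W_Bond = 1.17·7.6984 = 9.0071 kWh/t

W = 9.0071 kWh/t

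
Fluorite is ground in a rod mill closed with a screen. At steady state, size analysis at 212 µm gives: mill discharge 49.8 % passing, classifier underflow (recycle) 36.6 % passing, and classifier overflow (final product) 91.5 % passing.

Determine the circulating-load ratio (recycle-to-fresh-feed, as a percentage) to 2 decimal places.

CL = 315.91 %

Classifier node, passing 212 µm:
(1+r)·d = r·u + o ⇒ r = (o−d)/(d−u)
r = (91.5 − 49.8)/(49.8 − 36.6) = 41.7/13.2 = 3.1591
CL = 100·r = 315.91 %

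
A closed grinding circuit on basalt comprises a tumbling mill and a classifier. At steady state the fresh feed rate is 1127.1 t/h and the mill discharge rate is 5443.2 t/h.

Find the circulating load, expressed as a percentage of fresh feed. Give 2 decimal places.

CL = 382.94 %

M = F + R at steady state, so:
R = M − F = 5443.2 − 1127.1 = 4316.1 t/h
CL = 100·R/F = 100·4316.1/1127.1 = 382.94 %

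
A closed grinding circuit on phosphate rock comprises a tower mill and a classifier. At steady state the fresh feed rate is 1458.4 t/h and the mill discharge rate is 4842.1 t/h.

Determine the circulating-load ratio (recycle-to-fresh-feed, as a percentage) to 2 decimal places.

Mill node: discharge = fresh + recycle.
R = M − F = 4842.1 − 1458.4 = 3383.7 t/h
CL = 100·R/F = 100·3383.7/1458.4 = 232.01 %

CL = 232.01 %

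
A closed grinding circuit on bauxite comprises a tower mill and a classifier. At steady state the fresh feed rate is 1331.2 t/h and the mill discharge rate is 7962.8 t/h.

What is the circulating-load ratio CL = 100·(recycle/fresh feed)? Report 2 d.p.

M = F + R at steady state, so:
R = M − F = 7962.8 − 1331.2 = 6631.6 t/h
CL = 100·R/F = 100·6631.6/1331.2 = 498.17 %

CL = 498.17 %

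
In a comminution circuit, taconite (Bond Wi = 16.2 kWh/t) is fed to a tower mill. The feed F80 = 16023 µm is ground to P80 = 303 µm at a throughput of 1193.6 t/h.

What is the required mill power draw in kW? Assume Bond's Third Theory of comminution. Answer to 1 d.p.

P = 9580.9 kW

W = 10·Wi·[P80^(−½) − F80^(−½)]
W = 10·16.2·(1/√303 − 1/√16023) = 10·16.2·(0.049548) = 8.0269 kWh/t
P = W·T = 8.0269·1193.6 = 9580.9 kW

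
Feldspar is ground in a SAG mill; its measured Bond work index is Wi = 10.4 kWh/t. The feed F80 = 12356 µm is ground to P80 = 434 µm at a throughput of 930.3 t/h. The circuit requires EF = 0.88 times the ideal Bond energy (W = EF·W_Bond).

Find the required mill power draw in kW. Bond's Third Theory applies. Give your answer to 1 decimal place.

W = 10·Wi·(P80^(-½) − F80^(-½))
W = 10·10.4·(1/√434 − 1/√12356) = 10·10.4·(0.039005) = 4.0566 kWh/t
Apply correction: 4.0566 × 0.88 = 3.5698 kWh/t
Mill draw = 3.5698 × 930.3 = 3321.0 kW

P = 3321.0 kW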